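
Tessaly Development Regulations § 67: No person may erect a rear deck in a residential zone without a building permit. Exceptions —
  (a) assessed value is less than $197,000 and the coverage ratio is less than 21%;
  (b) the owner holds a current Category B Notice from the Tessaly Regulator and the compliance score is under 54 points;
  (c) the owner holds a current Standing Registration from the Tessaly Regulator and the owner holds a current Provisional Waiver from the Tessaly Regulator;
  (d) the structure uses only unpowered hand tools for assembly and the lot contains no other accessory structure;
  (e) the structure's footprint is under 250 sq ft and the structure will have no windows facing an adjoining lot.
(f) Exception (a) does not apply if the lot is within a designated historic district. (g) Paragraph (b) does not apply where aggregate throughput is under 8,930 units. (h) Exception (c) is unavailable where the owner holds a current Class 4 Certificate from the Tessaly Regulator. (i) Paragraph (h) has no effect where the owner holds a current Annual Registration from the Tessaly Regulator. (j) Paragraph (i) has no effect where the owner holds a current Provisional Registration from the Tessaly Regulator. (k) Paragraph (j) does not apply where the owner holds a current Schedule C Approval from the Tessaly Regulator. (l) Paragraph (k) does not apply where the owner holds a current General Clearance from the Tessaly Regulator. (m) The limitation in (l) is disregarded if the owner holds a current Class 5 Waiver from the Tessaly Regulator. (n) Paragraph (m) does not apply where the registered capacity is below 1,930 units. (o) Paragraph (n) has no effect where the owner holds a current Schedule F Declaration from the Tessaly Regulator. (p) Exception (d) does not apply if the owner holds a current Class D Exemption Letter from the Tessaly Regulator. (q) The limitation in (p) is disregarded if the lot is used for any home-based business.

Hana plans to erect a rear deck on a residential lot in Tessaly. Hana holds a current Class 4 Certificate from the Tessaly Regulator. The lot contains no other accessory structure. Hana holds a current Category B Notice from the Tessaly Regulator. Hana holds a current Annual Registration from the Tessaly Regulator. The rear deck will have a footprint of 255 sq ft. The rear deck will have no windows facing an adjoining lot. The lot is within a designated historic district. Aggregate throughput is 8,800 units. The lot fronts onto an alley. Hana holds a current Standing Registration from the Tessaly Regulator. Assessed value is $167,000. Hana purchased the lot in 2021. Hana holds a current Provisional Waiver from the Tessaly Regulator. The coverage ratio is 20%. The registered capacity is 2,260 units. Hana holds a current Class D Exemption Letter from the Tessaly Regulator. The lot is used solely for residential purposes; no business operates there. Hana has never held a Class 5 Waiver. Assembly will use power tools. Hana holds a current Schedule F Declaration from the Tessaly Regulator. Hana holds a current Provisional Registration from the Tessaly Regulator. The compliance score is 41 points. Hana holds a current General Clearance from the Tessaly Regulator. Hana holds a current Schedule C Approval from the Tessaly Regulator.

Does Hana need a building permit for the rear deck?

Exception (a) is satisfied on its face — assessed value is $167,000, less than the $197,000 limit; the coverage ratio is 20%, less than the 21% limit. Turning to paragraph (f): (f) applies — the lot is in a historic district. Exception (a) does not apply.
Exception (b): a current Category B Notice is held; the compliance score is 41 points, under the 54 points limit — every condition holds. Turning to paragraph (g): (g) is triggered — aggregate throughput is 8,800 units, under the 8,930 units limit. So (b) is unavailable.
Exception (c): a current Standing Registration is held; a current Provisional Waiver is held — every condition holds. However, paragraphs (h)–(o) must be considered: (h) operates against (c): a current Class 4 Certificate is held. (i) operates (a current Annual Registration is held), but is displaced by (j): (j) operates against (i): a current Provisional Registration is held. (k) is triggered (a current Schedule C Approval is held), but yields to (l): (l) operates against (k): a current General Clearance is held. (m) is inapplicable (there is no Class 5 Waiver in force), so (l) stands. Exception (c) does not apply.
Exception (d) does not apply: assembly uses power tools.
Exception (e) does not apply: the structure's footprint is 255 sq ft, not under 250 sq ft.
Every exception is unavailable, so the rule governs.

Yes — Hana must obtain a building permit.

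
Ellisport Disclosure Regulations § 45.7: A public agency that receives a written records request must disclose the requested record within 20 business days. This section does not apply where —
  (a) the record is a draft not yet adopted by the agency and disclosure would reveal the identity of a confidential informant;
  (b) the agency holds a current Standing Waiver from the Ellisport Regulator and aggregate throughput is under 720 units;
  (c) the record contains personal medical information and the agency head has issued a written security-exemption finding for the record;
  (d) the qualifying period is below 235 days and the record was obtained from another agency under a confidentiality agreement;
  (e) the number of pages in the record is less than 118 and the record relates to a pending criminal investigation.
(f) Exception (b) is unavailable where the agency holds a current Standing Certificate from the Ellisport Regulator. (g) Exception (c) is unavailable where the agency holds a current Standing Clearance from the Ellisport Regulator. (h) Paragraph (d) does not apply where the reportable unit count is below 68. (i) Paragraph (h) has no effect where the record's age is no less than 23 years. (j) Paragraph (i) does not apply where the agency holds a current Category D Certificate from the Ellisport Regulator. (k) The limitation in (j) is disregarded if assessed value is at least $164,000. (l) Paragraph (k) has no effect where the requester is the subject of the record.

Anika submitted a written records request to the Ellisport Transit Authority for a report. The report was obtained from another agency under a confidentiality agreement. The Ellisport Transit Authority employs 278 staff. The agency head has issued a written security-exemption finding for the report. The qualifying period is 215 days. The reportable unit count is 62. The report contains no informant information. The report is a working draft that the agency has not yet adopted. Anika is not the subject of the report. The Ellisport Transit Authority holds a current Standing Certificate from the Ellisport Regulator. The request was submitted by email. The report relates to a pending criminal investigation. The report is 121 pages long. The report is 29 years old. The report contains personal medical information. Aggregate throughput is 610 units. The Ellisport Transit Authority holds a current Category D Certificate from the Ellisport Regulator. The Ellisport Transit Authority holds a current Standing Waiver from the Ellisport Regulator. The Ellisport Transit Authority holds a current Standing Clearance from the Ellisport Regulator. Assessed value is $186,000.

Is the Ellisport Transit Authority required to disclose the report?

Exception (a) does not apply: the report contains no informant information.
All of (b)'s requirements are met (a current Standing Waiver is held; aggregate throughput is 610 units, under the 720 units limit). However, paragraph (f) must be considered: (f) operates — a current Standing Certificate is held. Exception (b) does not apply.
All of (c)'s requirements are met (the report contains personal medical information; a written security-exemption finding has been issued). Turning to paragraph (g): (g) operates against (c): a current Standing Clearance is held. So (c) is unavailable.
Exception (d)'s conditions are all satisfied: the qualifying period is 215 days, below the 235 days limit; the report was obtained under a confidentiality agreement. Under paragraphs (h)–(l): (h) applies (the reportable unit count is 62, below the 68 limit), but yields to (i): (i) is engaged — the record's age is 29 years, meeting the 23 years threshold. (j) is triggered (a current Category D Certificate is held), but is set aside by (k): (k) is triggered — assessed value is $186,000, meeting the $164,000 threshold. (l), which would lift (k), does not operate here — Anika is not the subject of the report. (d) remains available.
Exception (e) fails — the number of pages in the record is 121, not less than 118.

No — exception (d) applies; the Ellisport Transit Authority is not required to disclose the report.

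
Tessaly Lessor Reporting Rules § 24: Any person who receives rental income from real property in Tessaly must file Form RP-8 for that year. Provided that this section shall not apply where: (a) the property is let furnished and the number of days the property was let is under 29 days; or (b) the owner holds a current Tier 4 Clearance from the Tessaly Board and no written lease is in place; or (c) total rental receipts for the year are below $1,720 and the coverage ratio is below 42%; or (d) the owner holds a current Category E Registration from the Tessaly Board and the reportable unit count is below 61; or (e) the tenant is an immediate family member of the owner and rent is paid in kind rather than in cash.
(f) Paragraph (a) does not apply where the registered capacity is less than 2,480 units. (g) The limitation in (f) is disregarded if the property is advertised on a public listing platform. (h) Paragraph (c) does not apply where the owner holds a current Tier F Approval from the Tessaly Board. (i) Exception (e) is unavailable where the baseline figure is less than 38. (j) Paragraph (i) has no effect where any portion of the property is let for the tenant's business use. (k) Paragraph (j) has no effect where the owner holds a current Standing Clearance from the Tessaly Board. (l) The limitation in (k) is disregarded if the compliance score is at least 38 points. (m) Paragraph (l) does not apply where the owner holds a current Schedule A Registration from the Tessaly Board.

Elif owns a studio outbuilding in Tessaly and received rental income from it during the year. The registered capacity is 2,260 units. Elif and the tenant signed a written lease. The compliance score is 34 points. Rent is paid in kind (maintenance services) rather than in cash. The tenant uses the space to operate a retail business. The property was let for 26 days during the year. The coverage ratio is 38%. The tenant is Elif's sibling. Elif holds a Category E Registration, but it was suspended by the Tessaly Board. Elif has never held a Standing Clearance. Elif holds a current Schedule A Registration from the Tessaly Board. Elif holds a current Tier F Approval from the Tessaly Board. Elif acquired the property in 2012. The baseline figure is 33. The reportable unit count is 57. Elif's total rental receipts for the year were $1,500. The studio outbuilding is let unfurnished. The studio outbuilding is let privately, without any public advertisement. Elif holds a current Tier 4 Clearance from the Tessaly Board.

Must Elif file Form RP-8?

No — exception (e) applies; Elif is not required to file Form RP-8.

Exception (a) does not apply: the property is let unfurnished.
Exception (b) fails — a written lease is in place.
Exception (c): total rental receipts for the year are $1,500, below the $1,720 limit; the coverage ratio is 38%, below the 42% limit — every condition holds. Turning to paragraph (h): (h) is engaged — a current Tier F Approval is held. Exception (c) does not apply.
Exception (d) fails — no current Category E Registration is held.
Exception (e) is satisfied on its face — the tenant is an immediate family member; rent is paid in kind. Considering the limiting provisions: (i) is engaged (the baseline figure is 33, less than the 38 limit), but is overridden by (j): (j) operates against (i): the space is let for business use. (k) is not engaged (the Standing Clearance is not current), so (j) stands. So (e) applies.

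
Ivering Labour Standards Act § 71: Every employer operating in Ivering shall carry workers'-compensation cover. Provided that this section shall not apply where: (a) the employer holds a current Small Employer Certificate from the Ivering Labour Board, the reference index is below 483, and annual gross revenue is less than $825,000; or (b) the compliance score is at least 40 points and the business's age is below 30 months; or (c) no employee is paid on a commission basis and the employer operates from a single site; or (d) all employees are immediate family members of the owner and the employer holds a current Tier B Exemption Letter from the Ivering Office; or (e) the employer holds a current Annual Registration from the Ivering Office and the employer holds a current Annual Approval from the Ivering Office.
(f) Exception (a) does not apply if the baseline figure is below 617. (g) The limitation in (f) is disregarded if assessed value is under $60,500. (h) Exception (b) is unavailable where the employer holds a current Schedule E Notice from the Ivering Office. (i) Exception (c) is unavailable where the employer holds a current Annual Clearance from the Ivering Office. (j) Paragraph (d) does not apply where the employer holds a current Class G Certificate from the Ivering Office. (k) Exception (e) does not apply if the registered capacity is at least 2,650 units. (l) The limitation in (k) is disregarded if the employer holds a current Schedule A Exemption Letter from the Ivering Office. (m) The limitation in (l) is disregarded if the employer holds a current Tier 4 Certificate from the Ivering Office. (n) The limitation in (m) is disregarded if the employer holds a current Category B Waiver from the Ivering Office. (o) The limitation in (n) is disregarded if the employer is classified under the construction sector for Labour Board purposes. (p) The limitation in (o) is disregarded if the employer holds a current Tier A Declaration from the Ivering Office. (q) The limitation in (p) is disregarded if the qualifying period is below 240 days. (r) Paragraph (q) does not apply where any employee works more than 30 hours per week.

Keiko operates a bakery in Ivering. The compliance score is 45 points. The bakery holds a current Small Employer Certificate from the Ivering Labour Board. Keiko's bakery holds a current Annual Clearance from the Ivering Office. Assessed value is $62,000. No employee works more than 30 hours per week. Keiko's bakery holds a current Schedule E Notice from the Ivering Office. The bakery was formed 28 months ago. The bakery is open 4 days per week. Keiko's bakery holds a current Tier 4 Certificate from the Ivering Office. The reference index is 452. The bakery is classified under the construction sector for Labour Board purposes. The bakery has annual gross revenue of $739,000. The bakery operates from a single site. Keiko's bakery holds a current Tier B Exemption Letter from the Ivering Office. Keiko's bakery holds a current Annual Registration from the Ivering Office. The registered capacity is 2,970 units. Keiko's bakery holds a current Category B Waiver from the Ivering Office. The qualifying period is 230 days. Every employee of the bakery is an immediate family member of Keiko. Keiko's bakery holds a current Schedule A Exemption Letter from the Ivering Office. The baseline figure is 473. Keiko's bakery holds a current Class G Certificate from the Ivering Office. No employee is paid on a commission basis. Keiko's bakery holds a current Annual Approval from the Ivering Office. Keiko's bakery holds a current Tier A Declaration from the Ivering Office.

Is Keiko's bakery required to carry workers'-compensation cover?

Exception (a): a current Small Employer Certificate is held; the reference index is 452, below the 483 limit; annual gross revenue is $739,000, less than the $825,000 limit — every condition holds. But applying paragraphs (f)–(g): (f) operates against (a): the baseline figure is 473, below the 617 limit. (g) is inapplicable (assessed value is $62,000, not under $60,500), so (f) stands. Exception (a) does not apply.
Exception (b) is satisfied on its face — the compliance score is 45 points, meeting the 40 points threshold; the business's age is 28 months, below the 30 months limit. However, paragraph (h) must be considered: (h) operates against (b): a current Schedule E Notice is held. (b) is therefore removed.
Exception (c): no employee is paid on commission; the employer operates from a single site — every condition holds. But: (i) applies — a current Annual Clearance is held. Exception (c) does not apply.
Exception (d): every employee is an immediate family member; a current Tier B Exemption Letter is held — every condition holds. But: (j) is triggered — a current Class G Certificate is held. So (d) is unavailable.
Exception (e) is satisfied on its face — a current Annual Registration is held; a current Annual Approval is held. But: (k) operates against (e): the registered capacity is 2,970 units, meeting the 2,650 units threshold. (l) operates (a current Schedule A Exemption Letter is held), but is overridden by (m): (m) operates against (l): a current Tier 4 Certificate is held. (n) would limit (m) — a current Category B Waiver is held — but (o) sets (n) aside: (o) operates against (n): the bakery is classified under the construction sector. (p) would limit (o) — a current Tier A Declaration is held — but (q) sets (p) aside: (q) applies — the qualifying period is 230 days, below the 240 days limit. (r), which would lift (q), is inapplicable — no employee exceeds 30 hours/week. Exception (e) does not apply.
No exception is made out. Keiko's bakery falls within the general rule.

Yes — Keiko's bakery must carry workers'-compensation cover.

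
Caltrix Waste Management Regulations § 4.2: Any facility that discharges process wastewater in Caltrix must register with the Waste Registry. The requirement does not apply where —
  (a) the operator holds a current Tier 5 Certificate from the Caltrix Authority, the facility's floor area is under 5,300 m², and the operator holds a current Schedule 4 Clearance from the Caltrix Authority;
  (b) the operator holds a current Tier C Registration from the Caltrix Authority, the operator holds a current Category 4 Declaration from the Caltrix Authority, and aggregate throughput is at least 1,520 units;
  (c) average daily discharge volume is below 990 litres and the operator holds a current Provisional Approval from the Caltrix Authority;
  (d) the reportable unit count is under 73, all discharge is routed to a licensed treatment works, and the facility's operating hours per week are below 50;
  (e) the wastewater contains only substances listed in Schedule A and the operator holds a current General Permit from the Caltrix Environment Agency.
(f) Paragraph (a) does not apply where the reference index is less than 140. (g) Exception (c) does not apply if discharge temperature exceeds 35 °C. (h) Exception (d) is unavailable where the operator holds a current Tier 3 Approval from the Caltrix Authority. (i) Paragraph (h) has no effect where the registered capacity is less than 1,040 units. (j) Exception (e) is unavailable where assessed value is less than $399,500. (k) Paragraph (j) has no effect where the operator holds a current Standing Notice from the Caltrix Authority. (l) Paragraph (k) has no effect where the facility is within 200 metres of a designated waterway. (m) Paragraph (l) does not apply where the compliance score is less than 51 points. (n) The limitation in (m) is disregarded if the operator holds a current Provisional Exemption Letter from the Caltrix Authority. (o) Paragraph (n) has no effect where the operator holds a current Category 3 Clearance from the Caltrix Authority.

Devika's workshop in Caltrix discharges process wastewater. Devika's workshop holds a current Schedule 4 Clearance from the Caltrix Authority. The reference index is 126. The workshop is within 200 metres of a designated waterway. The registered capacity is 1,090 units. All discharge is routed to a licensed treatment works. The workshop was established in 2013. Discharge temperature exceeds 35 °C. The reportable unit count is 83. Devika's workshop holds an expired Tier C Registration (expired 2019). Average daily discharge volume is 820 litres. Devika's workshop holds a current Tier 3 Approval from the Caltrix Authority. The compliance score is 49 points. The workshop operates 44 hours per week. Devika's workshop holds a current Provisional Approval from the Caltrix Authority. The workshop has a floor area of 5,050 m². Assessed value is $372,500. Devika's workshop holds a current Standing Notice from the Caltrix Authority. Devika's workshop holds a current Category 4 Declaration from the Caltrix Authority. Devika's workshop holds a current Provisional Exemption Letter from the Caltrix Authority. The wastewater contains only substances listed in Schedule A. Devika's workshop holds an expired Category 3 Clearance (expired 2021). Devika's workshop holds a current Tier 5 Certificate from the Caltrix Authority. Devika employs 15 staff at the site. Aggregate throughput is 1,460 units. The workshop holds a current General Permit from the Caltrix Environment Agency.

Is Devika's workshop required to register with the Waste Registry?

Yes — Devika's workshop must register with the Waste Registry.

Exception (a)'s conditions are all satisfied: a current Tier 5 Certificate is held; the facility's floor area is 5,050 m², under the 5,300 m² limit; a current Schedule 4 Clearance is held. But: (f) is triggered — the reference index is 126, less than the 140 limit. So (a) is unavailable.
Exception (b) requires that the operator holds a current Tier C Registration from the Caltrix Authority; but the Tier C Registration is not current, so (b) is unavailable.
Exception (c)'s conditions are all satisfied: average daily discharge volume is 820 litres, below the 990 litres limit; a current Provisional Approval is held. But applying paragraph (g): (g) is engaged — discharge temperature exceeds 35 °C. Exception (c) does not apply.
Exception (d) requires that the reportable unit count is under 73; but the reportable unit count is 83, not under 73, so (d) is unavailable.
Exception (e)'s conditions are all satisfied: the wastewater is Schedule-A-only; a current General Permit is held. Turning to paragraphs (j)–(o): (j) operates against (e): assessed value is $372,500, less than the $399,500 limit. (k) is engaged (a current Standing Notice is held), but is itself disapplied by (l): (l) operates against (k): the workshop is within 200 m of a designated waterway. (m) is engaged (the compliance score is 49 points, less than the 51 points limit), but is overridden by (n): (n) operates against (m): a current Provisional Exemption Letter is held. (o), which would lift (n), is not triggered — the Category 3 Clearance is not current. Exception (e) does not apply.
None of the exceptions is available; § 4.2 applies in full.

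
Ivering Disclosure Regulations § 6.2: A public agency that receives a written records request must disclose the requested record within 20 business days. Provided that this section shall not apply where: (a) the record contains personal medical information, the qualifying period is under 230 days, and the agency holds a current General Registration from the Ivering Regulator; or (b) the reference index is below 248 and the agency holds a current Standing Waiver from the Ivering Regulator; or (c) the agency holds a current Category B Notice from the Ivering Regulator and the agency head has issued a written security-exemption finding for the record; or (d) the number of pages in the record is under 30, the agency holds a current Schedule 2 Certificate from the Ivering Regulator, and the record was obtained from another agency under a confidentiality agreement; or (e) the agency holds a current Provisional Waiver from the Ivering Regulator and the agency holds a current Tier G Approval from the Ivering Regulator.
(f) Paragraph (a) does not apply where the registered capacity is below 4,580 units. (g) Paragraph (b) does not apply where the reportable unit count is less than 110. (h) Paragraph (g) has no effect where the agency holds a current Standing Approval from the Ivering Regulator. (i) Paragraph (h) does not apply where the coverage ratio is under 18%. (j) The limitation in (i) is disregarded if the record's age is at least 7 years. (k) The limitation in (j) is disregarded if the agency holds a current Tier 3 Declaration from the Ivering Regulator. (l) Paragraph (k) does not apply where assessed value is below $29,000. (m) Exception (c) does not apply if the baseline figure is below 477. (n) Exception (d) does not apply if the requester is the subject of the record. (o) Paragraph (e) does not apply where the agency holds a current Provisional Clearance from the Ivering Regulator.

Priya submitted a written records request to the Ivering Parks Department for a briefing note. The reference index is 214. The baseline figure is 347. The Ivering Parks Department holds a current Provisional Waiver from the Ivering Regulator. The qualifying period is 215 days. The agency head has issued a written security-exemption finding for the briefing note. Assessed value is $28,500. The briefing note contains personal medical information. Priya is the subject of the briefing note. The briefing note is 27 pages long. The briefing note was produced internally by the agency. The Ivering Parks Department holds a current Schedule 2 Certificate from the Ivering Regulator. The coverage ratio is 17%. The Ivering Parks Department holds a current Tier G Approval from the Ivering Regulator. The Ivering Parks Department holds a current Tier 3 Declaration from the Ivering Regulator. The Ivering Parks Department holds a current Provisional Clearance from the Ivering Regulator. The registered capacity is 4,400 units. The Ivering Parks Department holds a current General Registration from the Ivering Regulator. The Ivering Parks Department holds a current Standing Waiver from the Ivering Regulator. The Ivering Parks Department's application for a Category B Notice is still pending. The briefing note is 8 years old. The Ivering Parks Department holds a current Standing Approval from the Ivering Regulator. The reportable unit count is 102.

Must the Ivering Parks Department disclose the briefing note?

No — exception (b) applies; the Ivering Parks Department is not required to disclose the briefing note.

All of (a)'s requirements are met (the briefing note contains personal medical information; the qualifying period is 215 days, under the 230 days limit; a current General Registration is held). Turning to paragraph (f): (f) operates against (a): the registered capacity is 4,400 units, below the 4,580 units limit. So (a) is unavailable.
Exception (b)'s conditions are all satisfied: the reference index is 214, below the 248 limit; a current Standing Waiver is held. As to paragraphs (g)–(l): (g) would limit (b) — the reportable unit count is 102, less than the 110 limit — but (h) sets (g) aside: (h) operates against (g): a current Standing Approval is held. (i) applies (the coverage ratio is 17%, under the 18% limit), but yields to (j): (j) operates against (i): the record's age is 8 years, meeting the 7 years threshold. (k) would limit (j) — a current Tier 3 Declaration is held — but (l) sets (k) aside: (l) operates — assessed value is $28,500, below the $29,000 limit. So (b) applies.
Exception (c) fails — no current Category B Notice is held.
Exception (d) does not apply: the briefing note was produced internally.
Exception (e): a current Provisional Waiver is held; a current Tier G Approval is held — every condition holds. But applying paragraph (o): (o) applies — a current Provisional Clearance is held. So (e) is unavailable.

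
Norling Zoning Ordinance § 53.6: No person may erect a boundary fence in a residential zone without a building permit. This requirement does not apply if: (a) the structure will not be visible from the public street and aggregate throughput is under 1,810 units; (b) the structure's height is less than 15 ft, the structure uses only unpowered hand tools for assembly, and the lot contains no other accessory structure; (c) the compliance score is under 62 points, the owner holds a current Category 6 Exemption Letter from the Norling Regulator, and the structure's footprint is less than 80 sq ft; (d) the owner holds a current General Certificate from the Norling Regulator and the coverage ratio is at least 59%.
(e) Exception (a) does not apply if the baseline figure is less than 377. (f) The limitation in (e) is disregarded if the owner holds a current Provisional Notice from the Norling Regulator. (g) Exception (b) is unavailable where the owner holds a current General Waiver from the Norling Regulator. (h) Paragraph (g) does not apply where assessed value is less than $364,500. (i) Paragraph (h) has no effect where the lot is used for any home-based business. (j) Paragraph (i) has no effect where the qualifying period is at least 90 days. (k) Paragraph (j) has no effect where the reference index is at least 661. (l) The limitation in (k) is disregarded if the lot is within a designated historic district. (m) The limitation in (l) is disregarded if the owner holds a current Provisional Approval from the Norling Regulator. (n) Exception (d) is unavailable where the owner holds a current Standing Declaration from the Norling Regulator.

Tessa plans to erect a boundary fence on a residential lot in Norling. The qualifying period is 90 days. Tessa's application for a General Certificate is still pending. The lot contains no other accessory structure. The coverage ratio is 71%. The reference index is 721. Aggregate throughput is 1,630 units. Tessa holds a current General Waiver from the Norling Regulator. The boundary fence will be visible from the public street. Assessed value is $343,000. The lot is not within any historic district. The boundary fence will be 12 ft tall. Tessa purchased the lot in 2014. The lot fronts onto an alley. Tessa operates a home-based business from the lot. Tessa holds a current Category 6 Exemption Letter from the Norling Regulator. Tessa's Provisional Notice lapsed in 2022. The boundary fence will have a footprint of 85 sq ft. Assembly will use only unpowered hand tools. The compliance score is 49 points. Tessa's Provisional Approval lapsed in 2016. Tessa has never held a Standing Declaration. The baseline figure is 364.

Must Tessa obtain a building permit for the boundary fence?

Exception (a) fails — the structure will be visible from the street.
Exception (b)'s conditions are all satisfied: the structure's height is 12 ft, less than the 15 ft limit; assembly uses only hand tools; the lot has no other accessory structure. But: (g) applies — a current General Waiver is held. (h) is engaged (assessed value is $343,000, less than the $364,500 limit), but is overridden by (i): (i) operates against (h): a home-based business operates on the lot. (j) is triggered (the qualifying period is 90 days, meeting the 90 days threshold), but is itself disapplied by (k): (k) is triggered — the reference index is 721, meeting the 661 threshold. (l) is inapplicable (the lot is not in a historic district), so (k) stands. Exception (b) does not apply.
Exception (c) fails — the structure's footprint is 85 sq ft, not less than 80 sq ft.
Exception (d) fails — there is no General Certificate in force.
Every exception is unavailable, so the rule governs.

Yes — Tessa must obtain a building permit.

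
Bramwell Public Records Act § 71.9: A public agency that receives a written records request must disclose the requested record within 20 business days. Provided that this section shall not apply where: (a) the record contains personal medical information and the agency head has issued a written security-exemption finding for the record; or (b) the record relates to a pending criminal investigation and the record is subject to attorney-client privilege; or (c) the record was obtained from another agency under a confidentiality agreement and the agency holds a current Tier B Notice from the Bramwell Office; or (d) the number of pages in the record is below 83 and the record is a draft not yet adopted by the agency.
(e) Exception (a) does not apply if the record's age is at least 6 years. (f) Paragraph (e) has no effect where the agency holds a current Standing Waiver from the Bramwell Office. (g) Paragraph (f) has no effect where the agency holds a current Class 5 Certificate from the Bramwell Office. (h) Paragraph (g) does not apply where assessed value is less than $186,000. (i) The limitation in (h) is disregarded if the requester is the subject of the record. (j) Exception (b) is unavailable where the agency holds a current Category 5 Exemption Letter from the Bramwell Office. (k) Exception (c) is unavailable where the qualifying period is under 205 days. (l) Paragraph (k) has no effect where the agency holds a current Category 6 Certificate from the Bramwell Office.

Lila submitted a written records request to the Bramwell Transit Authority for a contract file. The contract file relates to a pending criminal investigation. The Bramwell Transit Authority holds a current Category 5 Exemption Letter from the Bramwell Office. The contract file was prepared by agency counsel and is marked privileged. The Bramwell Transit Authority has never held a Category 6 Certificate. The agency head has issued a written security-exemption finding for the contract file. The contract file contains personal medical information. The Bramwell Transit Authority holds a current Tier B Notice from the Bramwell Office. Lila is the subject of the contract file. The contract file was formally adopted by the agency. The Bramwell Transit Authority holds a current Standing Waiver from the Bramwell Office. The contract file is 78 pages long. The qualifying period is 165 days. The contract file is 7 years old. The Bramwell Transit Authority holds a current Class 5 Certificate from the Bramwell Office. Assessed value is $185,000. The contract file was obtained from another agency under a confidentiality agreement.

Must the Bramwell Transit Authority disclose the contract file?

Exception (a)'s conditions are all satisfied: the contract file contains personal medical information; a written security-exemption finding has been issued. Turning to paragraphs (e)–(i): (e) is engaged — the record's age is 7 years, meeting the 6 years threshold. (f) would limit (e) — a current Standing Waiver is held — but (g) sets (f) aside: (g) is engaged — a current Class 5 Certificate is held. (h) would limit (g) — assessed value is $185,000, less than the $186,000 limit — but (i) sets (h) aside: (i) operates against (h): Lila is the subject of the contract file. Exception (a) does not apply.
Exception (b) is satisfied on its face — the contract file relates to a pending investigation; the contract file is privileged. But applying paragraph (j): (j) operates against (b): a current Category 5 Exemption Letter is held. (b) is therefore removed.
Exception (c)'s conditions are all satisfied: the contract file was obtained under a confidentiality agreement; a current Tier B Notice is held. But applying paragraphs (k)–(l): (k) is engaged — the qualifying period is 165 days, under the 205 days limit. (l) does not operate here (no current Category 6 Certificate is held), so (k) stands. (c) is therefore removed.
Exception (d) requires that the record is a draft not yet adopted by the agency; but the contract file has been formally adopted, so (d) is unavailable.
No exception applies. The general rule governs.

Yes — the Bramwell Transit Authority must disclose the contract file.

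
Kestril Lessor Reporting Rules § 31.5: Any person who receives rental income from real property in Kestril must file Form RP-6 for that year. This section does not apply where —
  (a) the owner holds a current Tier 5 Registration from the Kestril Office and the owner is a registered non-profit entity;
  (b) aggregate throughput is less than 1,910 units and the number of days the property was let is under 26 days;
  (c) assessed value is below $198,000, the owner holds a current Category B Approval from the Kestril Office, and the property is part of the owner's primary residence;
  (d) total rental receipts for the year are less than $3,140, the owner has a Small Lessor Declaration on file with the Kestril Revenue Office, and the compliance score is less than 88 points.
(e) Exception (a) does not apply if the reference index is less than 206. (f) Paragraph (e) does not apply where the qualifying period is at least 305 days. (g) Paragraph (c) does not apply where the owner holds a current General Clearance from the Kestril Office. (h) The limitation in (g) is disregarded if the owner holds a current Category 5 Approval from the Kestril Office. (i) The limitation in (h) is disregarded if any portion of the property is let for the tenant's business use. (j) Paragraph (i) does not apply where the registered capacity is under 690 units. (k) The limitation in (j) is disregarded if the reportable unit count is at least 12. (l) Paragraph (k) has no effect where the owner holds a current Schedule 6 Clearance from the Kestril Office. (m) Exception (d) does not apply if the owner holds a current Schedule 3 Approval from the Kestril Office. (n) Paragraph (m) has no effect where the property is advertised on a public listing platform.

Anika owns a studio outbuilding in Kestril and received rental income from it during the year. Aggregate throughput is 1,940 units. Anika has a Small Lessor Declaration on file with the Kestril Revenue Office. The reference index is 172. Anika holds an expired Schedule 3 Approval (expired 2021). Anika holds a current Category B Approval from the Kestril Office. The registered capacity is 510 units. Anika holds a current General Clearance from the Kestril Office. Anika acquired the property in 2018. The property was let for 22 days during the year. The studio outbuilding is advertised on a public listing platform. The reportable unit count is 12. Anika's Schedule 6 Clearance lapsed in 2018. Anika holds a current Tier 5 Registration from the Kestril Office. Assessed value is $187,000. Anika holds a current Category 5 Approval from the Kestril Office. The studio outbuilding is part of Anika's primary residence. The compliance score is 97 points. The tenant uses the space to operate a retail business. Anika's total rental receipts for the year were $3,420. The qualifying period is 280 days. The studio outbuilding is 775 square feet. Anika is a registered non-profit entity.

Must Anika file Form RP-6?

Yes — Anika must file Form RP-6.

Exception (a)'s conditions are all satisfied: a current Tier 5 Registration is held; Anika is a registered non-profit. But: (e) operates — the reference index is 172, less than the 206 limit. (f), which would lift (e), is not engaged — the qualifying period is 280 days, short of 305 days. (a) is therefore removed.
Exception (b) fails — aggregate throughput is 1,940 units, not less than 1,910 units.
All of (c)'s requirements are met (assessed value is $187,000, below the $198,000 limit; a current Category B Approval is held; the studio outbuilding is part of the primary residence). But: (g) applies — a current General Clearance is held. (h) is triggered (a current Category 5 Approval is held), but is displaced by (i): (i) operates against (h): the space is let for business use. (j) would limit (i) — the registered capacity is 510 units, under the 690 units limit — but (k) sets (j) aside: (k) operates against (j): the reportable unit count is 12, meeting the 12 threshold. (l) is not triggered (there is no Schedule 6 Clearance in force), so (k) stands. So (c) is unavailable.
Exception (d) requires that total rental receipts for the year are less than $3,140; but total rental receipts for the year are $3,420, not less than $3,140, so (d) is unavailable.
None of the exceptions is available; § 31.5 applies in full.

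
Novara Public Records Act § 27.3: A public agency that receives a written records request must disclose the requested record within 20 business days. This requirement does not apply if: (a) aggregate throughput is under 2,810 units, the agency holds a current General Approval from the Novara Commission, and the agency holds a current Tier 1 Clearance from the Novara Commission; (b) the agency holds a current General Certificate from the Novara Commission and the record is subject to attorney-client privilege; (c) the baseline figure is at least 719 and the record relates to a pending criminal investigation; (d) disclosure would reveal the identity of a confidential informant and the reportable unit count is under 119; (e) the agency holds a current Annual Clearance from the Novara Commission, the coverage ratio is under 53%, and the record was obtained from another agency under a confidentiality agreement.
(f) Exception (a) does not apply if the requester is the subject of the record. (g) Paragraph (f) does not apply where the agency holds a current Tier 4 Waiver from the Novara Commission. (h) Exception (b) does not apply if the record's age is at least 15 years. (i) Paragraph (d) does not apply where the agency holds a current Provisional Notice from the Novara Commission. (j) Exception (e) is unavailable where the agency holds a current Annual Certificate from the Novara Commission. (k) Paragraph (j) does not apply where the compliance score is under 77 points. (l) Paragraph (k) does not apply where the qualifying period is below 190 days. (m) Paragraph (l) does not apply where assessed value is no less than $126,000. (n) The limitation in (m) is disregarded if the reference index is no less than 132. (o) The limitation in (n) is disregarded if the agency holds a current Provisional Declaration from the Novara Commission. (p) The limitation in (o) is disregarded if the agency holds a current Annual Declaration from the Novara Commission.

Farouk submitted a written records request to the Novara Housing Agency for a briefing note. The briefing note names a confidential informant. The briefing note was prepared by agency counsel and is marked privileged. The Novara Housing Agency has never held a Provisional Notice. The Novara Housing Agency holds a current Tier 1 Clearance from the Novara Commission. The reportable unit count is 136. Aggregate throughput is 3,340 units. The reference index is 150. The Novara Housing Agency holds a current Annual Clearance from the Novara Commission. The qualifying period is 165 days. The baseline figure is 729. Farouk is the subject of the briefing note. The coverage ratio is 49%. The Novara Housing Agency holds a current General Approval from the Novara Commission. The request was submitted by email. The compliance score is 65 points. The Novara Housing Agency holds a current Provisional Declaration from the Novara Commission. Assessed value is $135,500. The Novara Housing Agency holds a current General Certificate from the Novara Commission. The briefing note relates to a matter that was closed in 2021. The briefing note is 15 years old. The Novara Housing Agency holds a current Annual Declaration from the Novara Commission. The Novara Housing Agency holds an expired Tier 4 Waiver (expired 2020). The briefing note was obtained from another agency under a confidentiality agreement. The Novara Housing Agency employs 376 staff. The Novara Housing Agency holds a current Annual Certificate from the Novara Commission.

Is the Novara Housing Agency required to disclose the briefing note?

Exception (a) requires that aggregate throughput is under 2,810 units; but aggregate throughput is 3,340 units, not under 2,810 units, so (a) is unavailable.
Exception (b): a current General Certificate is held; the briefing note is privileged — every condition holds. But applying paragraph (h): (h) applies — the record's age is 15 years, meeting the 15 years threshold. So (b) is unavailable.
Exception (c) does not apply: the briefing note relates to a closed matter.
Exception (d) requires that the reportable unit count is under 119; but the reportable unit count is 136, not under 119, so (d) is unavailable.
All of (e)'s requirements are met (a current Annual Clearance is held; the coverage ratio is 49%, under the 53% limit; the briefing note was obtained under a confidentiality agreement). But applying paragraphs (j)–(p): (j) operates against (e): a current Annual Certificate is held. (k) operates (the compliance score is 65 points, under the 77 points limit), but is overridden by (l): (l) is triggered — the qualifying period is 165 days, below the 190 days limit. (m) applies (assessed value is $135,500, meeting the $126,000 threshold), but is itself disapplied by (n): (n) operates — the reference index is 150, meeting the 132 threshold. (o) is engaged (a current Provisional Declaration is held), but is itself disapplied by (p): (p) operates against (o): a current Annual Declaration is held. (e) is therefore removed.
No exception displaces § 27.3.

Yes — the Novara Housing Agency must disclose the briefing note.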